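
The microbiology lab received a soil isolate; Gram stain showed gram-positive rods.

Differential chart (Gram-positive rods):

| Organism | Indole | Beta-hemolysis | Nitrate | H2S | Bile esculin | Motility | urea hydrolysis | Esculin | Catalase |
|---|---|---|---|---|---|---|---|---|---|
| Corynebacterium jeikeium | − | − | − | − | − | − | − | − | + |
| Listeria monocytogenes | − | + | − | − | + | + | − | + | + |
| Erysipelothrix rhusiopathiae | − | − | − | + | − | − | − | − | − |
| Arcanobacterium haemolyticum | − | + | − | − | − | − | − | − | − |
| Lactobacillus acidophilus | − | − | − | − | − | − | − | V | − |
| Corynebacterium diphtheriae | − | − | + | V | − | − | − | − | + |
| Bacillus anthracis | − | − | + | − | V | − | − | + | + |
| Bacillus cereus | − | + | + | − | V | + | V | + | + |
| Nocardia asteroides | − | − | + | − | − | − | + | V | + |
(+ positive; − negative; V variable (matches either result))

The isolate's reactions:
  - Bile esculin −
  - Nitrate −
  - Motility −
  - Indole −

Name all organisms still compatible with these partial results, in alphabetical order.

Bile esculin −: excludes Listeria monocytogenes — 8 left.
Indole −: all 8 remaining candidates are consistent.
Motility −: excludes Bacillus cereus — 7 left.
Nitrate −: excludes Corynebacterium diphtheriae, Bacillus anthracis, Nocardia asteroides — 4 left.

Arcanobacterium haemolyticum, Corynebacterium jeikeium, Erysipelothrix rhusiopathiae, Lactobacillus acidophilus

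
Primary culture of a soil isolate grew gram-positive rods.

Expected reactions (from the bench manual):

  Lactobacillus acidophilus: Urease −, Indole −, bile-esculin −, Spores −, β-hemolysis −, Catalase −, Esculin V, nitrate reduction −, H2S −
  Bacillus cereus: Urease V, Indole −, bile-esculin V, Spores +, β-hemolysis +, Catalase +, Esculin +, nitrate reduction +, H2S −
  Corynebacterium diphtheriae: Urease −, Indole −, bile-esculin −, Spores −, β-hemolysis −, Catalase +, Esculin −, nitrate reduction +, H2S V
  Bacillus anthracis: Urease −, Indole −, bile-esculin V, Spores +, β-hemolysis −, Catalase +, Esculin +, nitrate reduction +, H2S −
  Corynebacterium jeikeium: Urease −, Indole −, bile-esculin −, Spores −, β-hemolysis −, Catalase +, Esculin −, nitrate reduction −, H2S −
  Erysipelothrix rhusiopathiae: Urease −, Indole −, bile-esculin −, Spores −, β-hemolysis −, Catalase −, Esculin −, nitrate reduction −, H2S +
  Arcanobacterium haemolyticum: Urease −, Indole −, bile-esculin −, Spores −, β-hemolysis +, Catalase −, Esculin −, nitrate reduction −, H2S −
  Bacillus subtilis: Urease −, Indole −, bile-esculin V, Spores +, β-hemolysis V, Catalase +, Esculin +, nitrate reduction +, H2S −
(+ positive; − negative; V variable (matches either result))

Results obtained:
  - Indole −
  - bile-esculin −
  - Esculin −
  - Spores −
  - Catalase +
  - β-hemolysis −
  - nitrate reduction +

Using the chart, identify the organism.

Catalase +: excludes Lactobacillus acidophilus, Erysipelothrix rhusiopathiae, Arcanobacterium haemolyticum — 5 left.
bile-esculin −: all 5 remaining candidates are consistent.
β-hemolysis −: excludes Bacillus cereus — 4 left.
Spores −: excludes Bacillus anthracis, Bacillus subtilis — 2 left.
Esculin −: all 2 remaining candidates are consistent.
Indole −: all 2 remaining candidates are consistent.
nitrate reduction +: excludes Corynebacterium jeikeium — 1 left.

Corynebacterium diphtheriae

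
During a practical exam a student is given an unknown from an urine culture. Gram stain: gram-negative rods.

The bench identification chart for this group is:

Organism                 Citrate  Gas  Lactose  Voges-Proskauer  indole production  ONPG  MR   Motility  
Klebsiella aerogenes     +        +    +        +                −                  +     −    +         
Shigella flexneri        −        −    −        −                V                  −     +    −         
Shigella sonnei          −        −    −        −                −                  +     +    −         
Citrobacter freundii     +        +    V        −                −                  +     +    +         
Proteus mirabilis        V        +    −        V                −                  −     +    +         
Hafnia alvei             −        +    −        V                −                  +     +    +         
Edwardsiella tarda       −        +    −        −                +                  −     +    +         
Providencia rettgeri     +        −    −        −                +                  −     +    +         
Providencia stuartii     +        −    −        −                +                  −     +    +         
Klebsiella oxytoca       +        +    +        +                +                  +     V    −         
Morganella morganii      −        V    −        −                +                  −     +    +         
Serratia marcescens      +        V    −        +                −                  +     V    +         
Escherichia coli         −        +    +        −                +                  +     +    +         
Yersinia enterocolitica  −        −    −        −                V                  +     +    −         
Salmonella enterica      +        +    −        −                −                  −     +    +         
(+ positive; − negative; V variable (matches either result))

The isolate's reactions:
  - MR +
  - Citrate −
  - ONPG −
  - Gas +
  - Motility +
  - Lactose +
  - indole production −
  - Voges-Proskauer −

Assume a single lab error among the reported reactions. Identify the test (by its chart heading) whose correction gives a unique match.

Lactose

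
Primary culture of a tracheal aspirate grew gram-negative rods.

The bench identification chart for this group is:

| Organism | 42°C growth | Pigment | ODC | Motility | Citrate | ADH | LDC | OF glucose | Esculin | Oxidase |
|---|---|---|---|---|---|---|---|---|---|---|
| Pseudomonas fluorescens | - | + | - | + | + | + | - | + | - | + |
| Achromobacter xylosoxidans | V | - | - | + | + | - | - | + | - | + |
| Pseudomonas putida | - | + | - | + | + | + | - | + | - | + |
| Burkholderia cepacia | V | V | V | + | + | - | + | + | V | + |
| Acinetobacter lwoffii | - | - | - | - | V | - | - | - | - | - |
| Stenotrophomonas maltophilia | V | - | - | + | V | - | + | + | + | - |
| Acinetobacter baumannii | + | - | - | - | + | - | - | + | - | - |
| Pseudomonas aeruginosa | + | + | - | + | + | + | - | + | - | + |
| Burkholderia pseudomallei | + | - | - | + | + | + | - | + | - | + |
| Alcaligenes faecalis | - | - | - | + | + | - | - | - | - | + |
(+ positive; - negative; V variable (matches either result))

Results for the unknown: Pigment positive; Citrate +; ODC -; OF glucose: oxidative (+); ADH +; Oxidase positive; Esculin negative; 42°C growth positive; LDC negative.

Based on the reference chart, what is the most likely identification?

Pseudomonas aeruginosa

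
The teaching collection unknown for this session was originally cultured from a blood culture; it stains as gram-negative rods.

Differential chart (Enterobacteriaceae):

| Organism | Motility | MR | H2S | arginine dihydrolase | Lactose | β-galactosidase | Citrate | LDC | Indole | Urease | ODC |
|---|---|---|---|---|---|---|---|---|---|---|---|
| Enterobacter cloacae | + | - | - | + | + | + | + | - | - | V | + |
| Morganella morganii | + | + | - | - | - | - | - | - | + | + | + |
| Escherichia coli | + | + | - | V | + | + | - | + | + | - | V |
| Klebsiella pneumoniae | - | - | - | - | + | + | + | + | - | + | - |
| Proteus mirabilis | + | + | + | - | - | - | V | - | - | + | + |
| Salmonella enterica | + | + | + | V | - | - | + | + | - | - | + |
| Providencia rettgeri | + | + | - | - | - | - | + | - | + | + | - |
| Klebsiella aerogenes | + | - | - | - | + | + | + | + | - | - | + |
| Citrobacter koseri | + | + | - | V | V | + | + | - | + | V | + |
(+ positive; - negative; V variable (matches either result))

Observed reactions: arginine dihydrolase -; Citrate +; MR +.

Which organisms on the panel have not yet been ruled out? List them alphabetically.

Citrobacter koseri, Proteus mirabilis, Providencia rettgeri, Salmonella enterica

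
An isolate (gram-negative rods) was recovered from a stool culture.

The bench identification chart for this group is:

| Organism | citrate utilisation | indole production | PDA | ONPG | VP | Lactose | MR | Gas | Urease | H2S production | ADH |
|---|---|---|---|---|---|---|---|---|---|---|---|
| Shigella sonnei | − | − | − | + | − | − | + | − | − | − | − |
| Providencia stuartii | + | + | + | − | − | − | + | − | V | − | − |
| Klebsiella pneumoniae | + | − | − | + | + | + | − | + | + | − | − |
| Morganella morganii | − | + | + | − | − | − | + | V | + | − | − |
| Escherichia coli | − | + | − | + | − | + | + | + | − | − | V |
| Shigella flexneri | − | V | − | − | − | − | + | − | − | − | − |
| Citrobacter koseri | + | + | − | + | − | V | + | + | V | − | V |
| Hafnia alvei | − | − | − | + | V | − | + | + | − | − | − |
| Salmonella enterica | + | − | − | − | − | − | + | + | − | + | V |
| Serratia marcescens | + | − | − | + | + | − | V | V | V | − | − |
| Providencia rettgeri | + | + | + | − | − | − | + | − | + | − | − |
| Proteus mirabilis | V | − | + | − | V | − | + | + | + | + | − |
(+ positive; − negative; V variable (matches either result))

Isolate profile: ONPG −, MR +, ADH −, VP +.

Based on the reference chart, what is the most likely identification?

MR +: excludes Klebsiella pneumoniae — 11 left.
ADH −: all 11 remaining candidates are consistent.
ONPG −: excludes 5 organisms — 6 left.
VP +: excludes 5 organisms — 1 left.

Proteus mirabilis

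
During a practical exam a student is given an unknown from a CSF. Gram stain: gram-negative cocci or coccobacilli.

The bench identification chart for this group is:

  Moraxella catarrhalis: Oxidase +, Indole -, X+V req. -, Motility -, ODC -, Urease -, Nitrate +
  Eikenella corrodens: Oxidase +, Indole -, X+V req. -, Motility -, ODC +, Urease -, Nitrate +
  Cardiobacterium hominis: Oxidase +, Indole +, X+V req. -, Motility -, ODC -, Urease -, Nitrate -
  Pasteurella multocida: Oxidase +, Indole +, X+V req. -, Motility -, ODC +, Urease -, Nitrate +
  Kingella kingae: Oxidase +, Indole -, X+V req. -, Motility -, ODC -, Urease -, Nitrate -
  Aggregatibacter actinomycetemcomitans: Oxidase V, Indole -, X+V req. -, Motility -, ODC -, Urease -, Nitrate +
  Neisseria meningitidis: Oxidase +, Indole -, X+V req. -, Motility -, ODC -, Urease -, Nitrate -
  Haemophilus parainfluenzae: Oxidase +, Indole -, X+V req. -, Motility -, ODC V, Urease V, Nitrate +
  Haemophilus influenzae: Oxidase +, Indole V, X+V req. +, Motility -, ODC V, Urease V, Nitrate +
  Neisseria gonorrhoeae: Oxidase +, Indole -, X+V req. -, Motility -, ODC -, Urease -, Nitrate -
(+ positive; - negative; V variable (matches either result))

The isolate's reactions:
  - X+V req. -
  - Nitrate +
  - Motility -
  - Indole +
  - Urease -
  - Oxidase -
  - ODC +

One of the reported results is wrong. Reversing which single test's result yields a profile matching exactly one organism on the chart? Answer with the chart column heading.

As reported, no row in the chart matches all 7 reactions.
Reversing Nitrate → still no organism matches.
Reversing ODC → still no organism matches.
Reversing Indole → still no organism matches.
Reversing Oxidase (to +) → unique match: Pasteurella multocida.
Reversing Urease → still no organism matches.
Reversing X+V req. → still no organism matches.
Reversing Motility → still no organism matches.

Oxidase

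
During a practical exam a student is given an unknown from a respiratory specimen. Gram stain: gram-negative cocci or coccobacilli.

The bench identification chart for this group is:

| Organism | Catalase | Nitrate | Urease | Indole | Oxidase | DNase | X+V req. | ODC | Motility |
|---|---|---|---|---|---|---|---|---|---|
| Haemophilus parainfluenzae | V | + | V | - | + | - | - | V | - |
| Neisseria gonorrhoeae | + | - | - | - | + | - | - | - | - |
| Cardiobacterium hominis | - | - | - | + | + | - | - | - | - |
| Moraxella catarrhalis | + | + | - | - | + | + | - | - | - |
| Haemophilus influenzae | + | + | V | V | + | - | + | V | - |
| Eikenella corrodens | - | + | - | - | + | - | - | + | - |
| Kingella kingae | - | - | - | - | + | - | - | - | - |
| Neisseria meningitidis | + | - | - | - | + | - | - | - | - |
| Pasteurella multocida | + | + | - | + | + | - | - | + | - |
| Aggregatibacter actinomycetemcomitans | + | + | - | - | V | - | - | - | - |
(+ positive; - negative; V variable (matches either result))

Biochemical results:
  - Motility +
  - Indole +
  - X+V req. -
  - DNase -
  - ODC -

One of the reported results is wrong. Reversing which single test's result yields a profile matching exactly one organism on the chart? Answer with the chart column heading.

As reported, no row in the chart matches all 5 reactions.
Reversing Motility (to -) → unique match: Cardiobacterium hominis.
Reversing ODC → still no organism matches.
Reversing DNase → still no organism matches.
Reversing Indole → still no organism matches.
Reversing X+V req. → still no organism matches.

Motility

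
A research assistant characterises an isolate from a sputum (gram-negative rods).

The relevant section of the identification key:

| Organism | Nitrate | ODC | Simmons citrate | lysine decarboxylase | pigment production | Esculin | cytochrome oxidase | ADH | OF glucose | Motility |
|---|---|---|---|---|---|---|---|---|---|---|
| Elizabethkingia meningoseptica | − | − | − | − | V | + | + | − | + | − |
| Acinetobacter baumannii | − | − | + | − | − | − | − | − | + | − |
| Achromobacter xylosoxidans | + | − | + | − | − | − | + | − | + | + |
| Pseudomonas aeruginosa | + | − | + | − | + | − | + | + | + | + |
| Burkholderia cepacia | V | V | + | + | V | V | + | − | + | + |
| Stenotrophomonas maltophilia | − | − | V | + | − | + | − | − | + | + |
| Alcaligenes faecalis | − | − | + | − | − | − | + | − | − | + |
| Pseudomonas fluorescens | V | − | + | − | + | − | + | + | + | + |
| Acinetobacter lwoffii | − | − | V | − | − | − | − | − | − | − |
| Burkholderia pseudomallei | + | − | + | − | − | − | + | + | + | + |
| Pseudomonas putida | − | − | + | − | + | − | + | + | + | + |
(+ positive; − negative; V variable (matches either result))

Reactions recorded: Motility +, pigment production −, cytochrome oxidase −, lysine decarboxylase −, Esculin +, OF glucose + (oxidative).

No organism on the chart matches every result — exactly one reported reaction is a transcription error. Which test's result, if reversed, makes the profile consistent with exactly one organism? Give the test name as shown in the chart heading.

As reported, no row in the chart matches all 6 reactions.
Reversing Esculin → still no organism matches.
Reversing pigment production → still no organism matches.
Reversing OF glucose → still no organism matches.
Reversing cytochrome oxidase → still no organism matches.
Reversing Motility → still no organism matches.
Reversing lysine decarboxylase (to +) → unique match: Stenotrophomonas maltophilia.

lysine decarboxylase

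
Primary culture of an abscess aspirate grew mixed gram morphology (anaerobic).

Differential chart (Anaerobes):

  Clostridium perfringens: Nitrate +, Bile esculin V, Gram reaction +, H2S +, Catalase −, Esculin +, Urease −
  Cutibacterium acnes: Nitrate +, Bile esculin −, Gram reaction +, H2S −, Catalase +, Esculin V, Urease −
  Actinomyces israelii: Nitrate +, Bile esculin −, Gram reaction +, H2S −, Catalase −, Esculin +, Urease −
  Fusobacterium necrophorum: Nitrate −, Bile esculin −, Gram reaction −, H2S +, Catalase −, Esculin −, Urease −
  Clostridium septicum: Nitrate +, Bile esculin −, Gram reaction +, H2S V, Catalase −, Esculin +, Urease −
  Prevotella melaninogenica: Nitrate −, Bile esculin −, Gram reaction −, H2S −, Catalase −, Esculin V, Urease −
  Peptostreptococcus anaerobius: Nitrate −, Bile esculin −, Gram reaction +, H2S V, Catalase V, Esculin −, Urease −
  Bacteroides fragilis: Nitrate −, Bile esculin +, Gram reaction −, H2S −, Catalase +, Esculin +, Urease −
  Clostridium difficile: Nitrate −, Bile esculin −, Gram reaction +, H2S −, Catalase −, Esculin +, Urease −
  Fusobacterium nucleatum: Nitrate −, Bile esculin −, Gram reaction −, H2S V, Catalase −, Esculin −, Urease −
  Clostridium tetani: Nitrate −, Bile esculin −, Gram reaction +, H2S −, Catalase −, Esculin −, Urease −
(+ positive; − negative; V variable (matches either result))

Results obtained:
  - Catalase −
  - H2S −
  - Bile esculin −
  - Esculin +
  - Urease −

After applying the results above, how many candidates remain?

Esculin +: excludes Fusobacterium necrophorum, Peptostreptococcus anaerobius, Fusobacterium nucleatum, Clostridium tetani — 7 left.
H2S −: excludes Clostridium perfringens — 6 left.
Bile esculin −: excludes Bacteroides fragilis — 5 left.
Urease −: all 5 remaining candidates are consistent.
Catalase −: excludes Cutibacterium acnes — 4 left.
Still consistent: Actinomyces israelii, Clostridium difficile, Clostridium septicum, Prevotella melaninogenica.

4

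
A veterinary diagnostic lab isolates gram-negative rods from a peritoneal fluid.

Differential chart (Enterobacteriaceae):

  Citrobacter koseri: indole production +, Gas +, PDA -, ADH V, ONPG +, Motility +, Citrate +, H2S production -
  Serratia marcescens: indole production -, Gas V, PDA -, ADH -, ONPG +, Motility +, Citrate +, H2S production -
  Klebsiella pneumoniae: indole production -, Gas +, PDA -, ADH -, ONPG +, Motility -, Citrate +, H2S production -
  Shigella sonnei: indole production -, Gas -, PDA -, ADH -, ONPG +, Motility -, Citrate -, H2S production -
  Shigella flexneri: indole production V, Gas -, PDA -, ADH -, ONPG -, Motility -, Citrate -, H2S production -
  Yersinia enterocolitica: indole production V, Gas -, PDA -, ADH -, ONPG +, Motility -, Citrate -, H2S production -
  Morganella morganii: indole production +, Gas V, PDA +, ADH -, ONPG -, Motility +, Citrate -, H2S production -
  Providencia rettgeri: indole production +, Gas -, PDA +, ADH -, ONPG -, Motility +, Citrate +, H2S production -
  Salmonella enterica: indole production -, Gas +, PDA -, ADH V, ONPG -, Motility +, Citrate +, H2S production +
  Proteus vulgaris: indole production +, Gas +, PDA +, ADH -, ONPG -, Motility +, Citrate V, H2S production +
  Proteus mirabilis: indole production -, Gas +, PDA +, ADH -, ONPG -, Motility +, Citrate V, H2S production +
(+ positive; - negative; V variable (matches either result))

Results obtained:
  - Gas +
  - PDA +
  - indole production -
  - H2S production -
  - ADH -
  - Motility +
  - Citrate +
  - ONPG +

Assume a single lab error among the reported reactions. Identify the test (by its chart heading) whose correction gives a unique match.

As reported, no row in the chart matches all 8 reactions.
Reversing Motility → still no organism matches.
Reversing ADH → still no organism matches.
Reversing Gas → still no organism matches.
Reversing PDA (to -) → unique match: Serratia marcescens.
Reversing ONPG → still no organism matches.
Reversing indole production → still no organism matches.
Reversing H2S production → still no organism matches.
Reversing Citrate → still no organism matches.

PDA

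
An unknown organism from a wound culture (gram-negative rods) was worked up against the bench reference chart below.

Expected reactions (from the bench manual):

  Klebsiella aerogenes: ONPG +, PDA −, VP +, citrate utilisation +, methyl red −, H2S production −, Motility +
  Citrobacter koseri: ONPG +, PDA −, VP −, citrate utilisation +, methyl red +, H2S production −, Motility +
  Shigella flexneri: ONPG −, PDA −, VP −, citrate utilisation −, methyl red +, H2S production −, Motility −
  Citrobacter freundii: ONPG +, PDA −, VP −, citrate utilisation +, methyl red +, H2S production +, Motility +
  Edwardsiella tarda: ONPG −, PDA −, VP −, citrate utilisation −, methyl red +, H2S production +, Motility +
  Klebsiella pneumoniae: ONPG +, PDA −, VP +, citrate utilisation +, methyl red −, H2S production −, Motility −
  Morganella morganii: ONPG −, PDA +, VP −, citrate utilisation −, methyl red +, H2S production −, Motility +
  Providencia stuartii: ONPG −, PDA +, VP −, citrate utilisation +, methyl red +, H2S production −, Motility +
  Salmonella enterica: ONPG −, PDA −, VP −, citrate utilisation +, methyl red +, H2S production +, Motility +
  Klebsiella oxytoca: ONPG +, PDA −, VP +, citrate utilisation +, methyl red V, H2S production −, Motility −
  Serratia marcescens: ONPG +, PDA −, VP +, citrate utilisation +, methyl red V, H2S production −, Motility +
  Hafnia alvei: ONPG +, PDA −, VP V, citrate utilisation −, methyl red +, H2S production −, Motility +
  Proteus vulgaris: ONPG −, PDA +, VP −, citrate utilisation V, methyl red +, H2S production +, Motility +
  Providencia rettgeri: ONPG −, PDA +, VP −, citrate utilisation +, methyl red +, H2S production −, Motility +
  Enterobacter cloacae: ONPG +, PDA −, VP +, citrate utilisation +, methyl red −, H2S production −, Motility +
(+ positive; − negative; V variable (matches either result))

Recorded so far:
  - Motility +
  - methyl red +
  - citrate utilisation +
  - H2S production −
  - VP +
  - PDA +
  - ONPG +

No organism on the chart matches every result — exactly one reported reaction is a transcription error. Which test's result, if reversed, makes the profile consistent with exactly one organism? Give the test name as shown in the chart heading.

PDA

As reported, no row in the chart matches all 7 reactions.
Reversing citrate utilisation → still no organism matches.
Reversing VP → still no organism matches.
Reversing Motility → still no organism matches.
Reversing ONPG → still no organism matches.
Reversing H2S production → still no organism matches.
Reversing PDA (to −) → unique match: Serratia marcescens.
Reversing methyl red → still no organism matches.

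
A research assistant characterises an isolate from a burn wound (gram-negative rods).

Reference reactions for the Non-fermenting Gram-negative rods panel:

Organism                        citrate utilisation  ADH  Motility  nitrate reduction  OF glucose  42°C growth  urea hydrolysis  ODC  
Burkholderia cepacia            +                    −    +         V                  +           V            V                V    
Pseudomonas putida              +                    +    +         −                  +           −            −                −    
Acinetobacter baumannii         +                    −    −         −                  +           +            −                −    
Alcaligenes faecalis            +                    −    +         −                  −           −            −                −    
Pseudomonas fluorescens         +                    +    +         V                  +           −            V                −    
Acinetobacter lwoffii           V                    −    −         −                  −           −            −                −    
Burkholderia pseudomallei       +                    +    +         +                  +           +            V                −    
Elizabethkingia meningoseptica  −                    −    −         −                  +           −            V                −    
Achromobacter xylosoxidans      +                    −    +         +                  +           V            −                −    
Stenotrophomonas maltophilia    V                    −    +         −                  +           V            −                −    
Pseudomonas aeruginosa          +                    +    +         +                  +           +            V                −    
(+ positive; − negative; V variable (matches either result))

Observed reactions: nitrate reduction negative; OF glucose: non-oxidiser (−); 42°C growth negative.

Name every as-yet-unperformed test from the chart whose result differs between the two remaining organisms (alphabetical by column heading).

nitrate reduction −: excludes Burkholderia pseudomallei, Achromobacter xylosoxidans, Pseudomonas aeruginosa — 8 left.
OF glucose −: excludes 6 organisms — 2 left.
42°C growth −: all 2 remaining candidates are consistent.
Two candidates remain: Acinetobacter lwoffii and Alcaligenes faecalis.
  citrate utilisation: V vs + — variable for at least one, does not separate.
  ADH: − vs − — same for both, does not separate.
  Motility: Acinetobacter lwoffii −, Alcaligenes faecalis + — discriminates.
  urea hydrolysis: − vs − — same for both, does not separate.
  ODC: − vs − — same for both, does not separate.

Motility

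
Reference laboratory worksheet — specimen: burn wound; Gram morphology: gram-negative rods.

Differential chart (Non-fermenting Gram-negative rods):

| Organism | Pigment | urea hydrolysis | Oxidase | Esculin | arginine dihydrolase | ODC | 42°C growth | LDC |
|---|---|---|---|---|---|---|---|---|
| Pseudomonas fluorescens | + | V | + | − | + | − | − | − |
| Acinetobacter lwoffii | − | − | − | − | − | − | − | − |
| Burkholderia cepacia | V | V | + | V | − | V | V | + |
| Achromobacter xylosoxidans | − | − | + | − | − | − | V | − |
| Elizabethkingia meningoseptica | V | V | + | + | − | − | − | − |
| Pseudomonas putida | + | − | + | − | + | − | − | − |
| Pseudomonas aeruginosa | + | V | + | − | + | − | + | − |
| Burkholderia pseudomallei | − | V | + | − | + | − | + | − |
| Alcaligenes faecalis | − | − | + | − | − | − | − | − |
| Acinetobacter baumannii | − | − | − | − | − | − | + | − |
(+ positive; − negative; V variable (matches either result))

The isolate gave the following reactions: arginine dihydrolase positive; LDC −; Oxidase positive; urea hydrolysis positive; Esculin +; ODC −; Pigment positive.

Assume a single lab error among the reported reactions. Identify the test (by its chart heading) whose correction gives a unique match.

arginine dihydrolase

As reported, no row in the chart matches all 7 reactions.
Reversing Pigment → still no organism matches.
Reversing LDC → still no organism matches.
Reversing ODC → still no organism matches.
Reversing Esculin → 2 organisms match (not unique).
Reversing urea hydrolysis → still no organism matches.
Reversing Oxidase → still no organism matches.
Reversing arginine dihydrolase (to −) → unique match: Elizabethkingia meningoseptica.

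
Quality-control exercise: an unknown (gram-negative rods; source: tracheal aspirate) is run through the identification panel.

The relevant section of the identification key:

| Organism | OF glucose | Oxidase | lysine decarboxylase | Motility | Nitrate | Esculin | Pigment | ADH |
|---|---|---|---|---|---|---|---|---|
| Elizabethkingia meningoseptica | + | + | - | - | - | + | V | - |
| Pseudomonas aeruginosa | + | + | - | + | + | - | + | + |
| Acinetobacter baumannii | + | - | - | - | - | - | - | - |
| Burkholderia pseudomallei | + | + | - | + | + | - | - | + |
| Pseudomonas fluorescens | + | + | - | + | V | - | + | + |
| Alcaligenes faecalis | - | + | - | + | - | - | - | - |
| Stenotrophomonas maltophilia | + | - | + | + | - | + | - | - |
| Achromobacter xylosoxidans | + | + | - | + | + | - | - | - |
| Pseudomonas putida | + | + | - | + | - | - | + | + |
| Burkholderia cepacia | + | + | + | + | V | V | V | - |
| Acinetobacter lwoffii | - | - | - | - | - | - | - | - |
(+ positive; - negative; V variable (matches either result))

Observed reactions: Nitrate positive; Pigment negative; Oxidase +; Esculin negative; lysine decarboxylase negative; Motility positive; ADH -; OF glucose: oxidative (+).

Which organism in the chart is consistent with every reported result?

OF glucose +: excludes Alcaligenes faecalis, Acinetobacter lwoffii — 9 left.
Oxidase +: excludes Acinetobacter baumannii, Stenotrophomonas maltophilia — 7 left.
Pigment -: excludes Pseudomonas aeruginosa, Pseudomonas fluorescens, Pseudomonas putida — 4 left.
lysine decarboxylase -: excludes Burkholderia cepacia — 3 left.
ADH -: excludes Burkholderia pseudomallei — 2 left.
Nitrate +: excludes Elizabethkingia meningoseptica — 1 left.
Esculin -: the one remaining candidate is consistent.
Motility +: the one remaining candidate is consistent.

Achromobacter xylosoxidans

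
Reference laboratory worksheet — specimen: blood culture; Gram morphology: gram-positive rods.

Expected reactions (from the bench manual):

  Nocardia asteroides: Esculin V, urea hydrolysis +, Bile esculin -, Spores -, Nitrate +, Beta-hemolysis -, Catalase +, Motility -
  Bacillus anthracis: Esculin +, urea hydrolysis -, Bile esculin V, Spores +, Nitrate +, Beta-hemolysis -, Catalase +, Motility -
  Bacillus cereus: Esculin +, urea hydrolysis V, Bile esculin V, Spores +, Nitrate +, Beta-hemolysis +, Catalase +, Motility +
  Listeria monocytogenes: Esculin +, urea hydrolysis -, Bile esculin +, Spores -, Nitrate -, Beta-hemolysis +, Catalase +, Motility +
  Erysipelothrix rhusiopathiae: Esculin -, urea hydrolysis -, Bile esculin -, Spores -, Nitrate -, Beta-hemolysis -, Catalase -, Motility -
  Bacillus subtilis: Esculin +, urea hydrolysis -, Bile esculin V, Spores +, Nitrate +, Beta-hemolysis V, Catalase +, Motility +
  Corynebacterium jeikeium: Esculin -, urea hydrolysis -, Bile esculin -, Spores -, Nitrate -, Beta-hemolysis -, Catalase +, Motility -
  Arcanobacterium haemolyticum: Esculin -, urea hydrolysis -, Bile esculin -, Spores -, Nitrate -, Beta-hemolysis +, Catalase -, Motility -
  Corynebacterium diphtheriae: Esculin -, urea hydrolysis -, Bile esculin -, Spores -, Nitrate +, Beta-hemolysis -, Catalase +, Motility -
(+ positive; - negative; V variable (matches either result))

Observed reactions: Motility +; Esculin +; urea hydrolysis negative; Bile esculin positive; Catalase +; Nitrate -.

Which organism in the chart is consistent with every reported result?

Listeria monocytogenes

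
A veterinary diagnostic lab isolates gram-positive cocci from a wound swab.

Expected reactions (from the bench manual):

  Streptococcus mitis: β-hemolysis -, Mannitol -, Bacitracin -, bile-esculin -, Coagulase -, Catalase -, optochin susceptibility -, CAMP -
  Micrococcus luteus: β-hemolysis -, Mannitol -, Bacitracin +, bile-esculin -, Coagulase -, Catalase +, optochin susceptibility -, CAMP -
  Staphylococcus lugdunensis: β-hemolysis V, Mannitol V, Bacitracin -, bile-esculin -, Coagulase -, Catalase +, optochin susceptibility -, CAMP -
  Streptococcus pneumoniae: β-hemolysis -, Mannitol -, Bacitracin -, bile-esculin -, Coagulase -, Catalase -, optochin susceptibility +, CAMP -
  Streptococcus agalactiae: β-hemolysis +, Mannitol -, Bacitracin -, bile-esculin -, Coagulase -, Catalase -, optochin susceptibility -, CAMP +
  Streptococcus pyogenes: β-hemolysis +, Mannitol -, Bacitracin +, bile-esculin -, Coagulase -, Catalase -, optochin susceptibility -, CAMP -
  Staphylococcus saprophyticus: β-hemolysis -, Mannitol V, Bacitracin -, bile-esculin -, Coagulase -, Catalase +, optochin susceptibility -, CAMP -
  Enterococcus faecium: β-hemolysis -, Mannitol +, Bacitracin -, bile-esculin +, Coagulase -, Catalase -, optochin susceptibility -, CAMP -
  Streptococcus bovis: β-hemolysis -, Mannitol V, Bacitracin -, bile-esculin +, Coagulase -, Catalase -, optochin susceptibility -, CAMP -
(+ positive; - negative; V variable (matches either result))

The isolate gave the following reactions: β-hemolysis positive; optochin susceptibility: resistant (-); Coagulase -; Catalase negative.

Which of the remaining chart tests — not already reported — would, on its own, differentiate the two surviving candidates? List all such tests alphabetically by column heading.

optochin susceptibility -: excludes Streptococcus pneumoniae — 8 left.
Coagulase -: all 8 remaining candidates are consistent.
Catalase -: excludes Micrococcus luteus, Staphylococcus lugdunensis, Staphylococcus saprophyticus — 5 left.
β-hemolysis +: excludes Streptococcus mitis, Enterococcus faecium, Streptococcus bovis — 2 left.
Two candidates remain: Streptococcus agalactiae and Streptococcus pyogenes.
  Mannitol: - vs - — same for both, does not separate.
  Bacitracin: Streptococcus agalactiae -, Streptococcus pyogenes + — discriminates.
  bile-esculin: - vs - — same for both, does not separate.
  CAMP: Streptococcus agalactiae +, Streptococcus pyogenes - — discriminates.

Bacitracin, CAMP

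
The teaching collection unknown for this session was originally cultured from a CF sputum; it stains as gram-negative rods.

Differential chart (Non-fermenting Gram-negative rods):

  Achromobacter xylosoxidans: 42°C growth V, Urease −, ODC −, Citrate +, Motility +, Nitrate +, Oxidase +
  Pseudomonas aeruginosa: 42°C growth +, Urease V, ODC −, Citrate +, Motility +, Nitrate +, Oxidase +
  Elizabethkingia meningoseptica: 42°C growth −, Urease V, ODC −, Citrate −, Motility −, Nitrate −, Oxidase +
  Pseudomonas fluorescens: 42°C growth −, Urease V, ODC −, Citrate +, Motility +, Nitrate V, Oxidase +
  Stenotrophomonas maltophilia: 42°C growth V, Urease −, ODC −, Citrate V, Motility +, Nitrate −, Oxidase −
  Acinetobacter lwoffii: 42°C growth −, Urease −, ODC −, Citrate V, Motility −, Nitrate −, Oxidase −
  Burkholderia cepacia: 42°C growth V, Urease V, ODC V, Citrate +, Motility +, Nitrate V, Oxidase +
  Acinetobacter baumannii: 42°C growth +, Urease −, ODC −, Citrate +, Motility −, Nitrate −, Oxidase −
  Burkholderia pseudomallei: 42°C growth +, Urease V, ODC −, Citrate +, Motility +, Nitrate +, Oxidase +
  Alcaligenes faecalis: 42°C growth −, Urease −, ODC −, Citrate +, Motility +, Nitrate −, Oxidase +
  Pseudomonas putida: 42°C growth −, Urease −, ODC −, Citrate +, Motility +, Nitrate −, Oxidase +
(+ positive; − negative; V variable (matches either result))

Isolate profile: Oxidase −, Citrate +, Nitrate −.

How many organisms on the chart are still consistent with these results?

Oxidase −: excludes 8 organisms — 3 left.
Nitrate −: all 3 remaining candidates are consistent.
Citrate +: all 3 remaining candidates are consistent.
Still consistent: Acinetobacter baumannii, Acinetobacter lwoffii, Stenotrophomonas maltophilia.

3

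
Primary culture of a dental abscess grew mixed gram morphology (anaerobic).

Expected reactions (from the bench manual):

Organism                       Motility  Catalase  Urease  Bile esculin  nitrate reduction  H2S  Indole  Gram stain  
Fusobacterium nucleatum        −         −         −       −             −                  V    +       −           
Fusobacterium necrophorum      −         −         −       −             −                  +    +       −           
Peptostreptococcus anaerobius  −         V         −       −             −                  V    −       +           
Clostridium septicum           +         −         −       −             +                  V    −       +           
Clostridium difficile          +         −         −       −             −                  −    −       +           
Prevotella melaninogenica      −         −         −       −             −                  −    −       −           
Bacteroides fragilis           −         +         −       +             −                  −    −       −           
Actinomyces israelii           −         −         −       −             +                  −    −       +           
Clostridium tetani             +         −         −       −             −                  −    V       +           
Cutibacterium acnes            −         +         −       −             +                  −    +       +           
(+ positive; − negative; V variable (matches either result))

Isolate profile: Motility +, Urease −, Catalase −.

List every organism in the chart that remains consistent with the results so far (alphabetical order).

Urease −: all 10 remaining candidates are consistent.
Motility +: excludes 7 organisms — 3 left.
Catalase −: all 3 remaining candidates are consistent.

Clostridium difficile, Clostridium septicum, Clostridium tetani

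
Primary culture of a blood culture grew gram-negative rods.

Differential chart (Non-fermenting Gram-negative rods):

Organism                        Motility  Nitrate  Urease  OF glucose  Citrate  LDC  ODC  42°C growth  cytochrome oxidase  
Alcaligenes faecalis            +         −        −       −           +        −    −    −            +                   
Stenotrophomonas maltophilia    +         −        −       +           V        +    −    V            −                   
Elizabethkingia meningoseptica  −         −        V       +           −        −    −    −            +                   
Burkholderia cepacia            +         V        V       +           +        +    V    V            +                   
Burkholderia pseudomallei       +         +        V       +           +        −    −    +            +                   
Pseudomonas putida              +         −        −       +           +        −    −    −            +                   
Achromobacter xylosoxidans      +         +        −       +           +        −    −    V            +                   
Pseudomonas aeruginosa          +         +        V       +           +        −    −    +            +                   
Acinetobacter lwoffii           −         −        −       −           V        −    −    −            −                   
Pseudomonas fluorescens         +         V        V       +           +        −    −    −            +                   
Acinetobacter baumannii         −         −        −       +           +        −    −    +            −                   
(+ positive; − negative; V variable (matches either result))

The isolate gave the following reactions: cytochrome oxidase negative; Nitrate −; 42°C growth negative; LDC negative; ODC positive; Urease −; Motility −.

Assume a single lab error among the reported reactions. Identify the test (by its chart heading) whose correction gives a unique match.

ODC

As reported, no row in the chart matches all 7 reactions.
Reversing Urease → still no organism matches.
Reversing LDC → still no organism matches.
Reversing 42°C growth → still no organism matches.
Reversing cytochrome oxidase → still no organism matches.
Reversing Motility → still no organism matches.
Reversing Nitrate → still no organism matches.
Reversing ODC (to −) → unique match: Acinetobacter lwoffii.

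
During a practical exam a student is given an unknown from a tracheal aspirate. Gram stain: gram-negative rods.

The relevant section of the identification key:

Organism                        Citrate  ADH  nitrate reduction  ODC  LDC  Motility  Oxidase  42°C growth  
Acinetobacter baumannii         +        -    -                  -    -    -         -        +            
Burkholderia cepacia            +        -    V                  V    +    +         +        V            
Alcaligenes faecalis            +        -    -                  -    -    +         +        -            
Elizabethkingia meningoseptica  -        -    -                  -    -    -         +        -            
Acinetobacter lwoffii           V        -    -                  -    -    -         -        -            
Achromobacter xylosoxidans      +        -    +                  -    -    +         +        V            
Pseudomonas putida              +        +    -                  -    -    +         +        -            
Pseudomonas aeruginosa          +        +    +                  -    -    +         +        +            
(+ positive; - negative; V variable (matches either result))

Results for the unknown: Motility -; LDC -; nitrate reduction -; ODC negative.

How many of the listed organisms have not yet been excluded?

LDC -: excludes Burkholderia cepacia — 7 left.
ODC -: all 7 remaining candidates are consistent.
nitrate reduction -: excludes Achromobacter xylosoxidans, Pseudomonas aeruginosa — 5 left.
Motility -: excludes Alcaligenes faecalis, Pseudomonas putida — 3 left.
Still consistent: Acinetobacter baumannii, Acinetobacter lwoffii, Elizabethkingia meningoseptica.

3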